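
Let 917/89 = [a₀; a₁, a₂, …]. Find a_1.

917 = 10·89 + 27   →  a_0 = 10
89 = 3·27 + 8   →  a_1 = 3

3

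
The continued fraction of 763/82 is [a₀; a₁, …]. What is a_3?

1

763 = 9·82 + 25   →  a_0 = 9
82 = 3·25 + 7   →  a_1 = 3
25 = 3·7 + 4   →  a_2 = 3
7 = 1·4 + 3   →  a_3 = 1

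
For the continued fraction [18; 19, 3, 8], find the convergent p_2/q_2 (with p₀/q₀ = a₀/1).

Using pₖ = aₖpₖ₋₁ + pₖ₋₂, qₖ = aₖqₖ₋₁ + qₖ₋₂ (with p₋₁=1, p₋₂=0, q₋₁=0, q₋₂=1):
  k=0: a=18, p=18, q=1
  k=1: a=19, p=343, q=19
  k=2: a=3, p=1047, q=58

1047/58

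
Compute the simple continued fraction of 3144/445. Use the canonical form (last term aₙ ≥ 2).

3144 = 7*445 + 29
445 = 15*29 + 10
29 = 2*10 + 9
10 = 1*9 + 1
9 = 9*1 + 0  (stop)
So 3144/445 = [7; 15, 2, 1, 9].

[7; 15, 2, 1, 9]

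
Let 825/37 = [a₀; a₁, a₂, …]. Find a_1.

3

825 = 22·37 + 11   →  a_0 = 22
37 = 3·11 + 4   →  a_1 = 3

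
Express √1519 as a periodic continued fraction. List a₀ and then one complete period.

a₀ = ⌊√1519⌋ = 38.
With m₀=0, d₀=1 and mₖ₊₁ = dₖaₖ − mₖ, dₖ₊₁ = (n − mₖ₊₁²)/dₖ, aₖ₊₁ = ⌊(a₀+mₖ₊₁)/dₖ₊₁⌋:
  k=1: m=38, d=75, a=1
  k=2: m=37, d=2, a=37
  k=3: m=37, d=75, a=1
  k=4: m=38, d=1, a=76
d=1 and a=2a₀=76 at k=4, so the next step gives (m, d) = (38, 75) again — its k=1 value — and the period has length 4.

[38; 1, 37, 1, 76]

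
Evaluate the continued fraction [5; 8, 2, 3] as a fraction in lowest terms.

302/59

Fold from the inside: start with 3/1.
  2 + 1/3 = 7/3
  8 + 3/7 = 59/7
  5 + 7/59 = 302/59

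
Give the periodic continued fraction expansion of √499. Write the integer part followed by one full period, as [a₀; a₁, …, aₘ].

a₀ = ⌊√499⌋ = 22.
With m₀=0, d₀=1 and mₖ₊₁ = dₖaₖ − mₖ, dₖ₊₁ = (n − mₖ₊₁²)/dₖ, aₖ₊₁ = ⌊(a₀+mₖ₊₁)/dₖ₊₁⌋:
  k=1: m=22, d=15, a=2
  k=2: m=8, d=29, a=1
  k=3: m=21, d=2, a=21
  k=4: m=21, d=29, a=1
  k=5: m=8, d=15, a=2
  k=6: m=22, d=1, a=44
d=1 and a=2a₀=44 at k=6, so the next step gives (m, d) = (22, 15) again — its k=1 value — and the period has length 6.

[22; 2, 1, 21, 1, 2, 44]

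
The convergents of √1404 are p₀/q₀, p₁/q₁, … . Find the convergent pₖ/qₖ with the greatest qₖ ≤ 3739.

62425/1666

√1404 = [37; 2, 7, 1, 4, 1, 7, 2, 74, …] (period length 8).
Convergents:
  p_0/q_0 = 37/1
  p_1/q_1 = 75/2
  p_2/q_2 = 562/15
  p_3/q_3 = 637/17
  p_4/q_4 = 3110/83
  p_5/q_5 = 3747/100
  p_6/q_6 = 29339/783
  p_7/q_7 = 62425/1666
  p_8/q_8 = 4648789/124067
q_7 = 1666 ≤ 3739 < 124067 = q_8, so the answer is 62425/1666.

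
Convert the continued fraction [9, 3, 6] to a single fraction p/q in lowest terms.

177/19

Using pₖ = aₖpₖ₋₁ + pₖ₋₂ and qₖ = aₖqₖ₋₁ + qₖ₋₂:
  k=0: a=9, p=9, q=1
  k=1: a=3, p=28, q=3
  k=2: a=6, p=177, q=19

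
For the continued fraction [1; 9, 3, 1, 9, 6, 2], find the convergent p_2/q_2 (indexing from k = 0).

31/28

Using pₖ = aₖpₖ₋₁ + pₖ₋₂, qₖ = aₖqₖ₋₁ + qₖ₋₂ (with p₋₁=1, p₋₂=0, q₋₁=0, q₋₂=1):
  k=0: a=1, p=1, q=1
  k=1: a=9, p=10, q=9
  k=2: a=3, p=31, q=28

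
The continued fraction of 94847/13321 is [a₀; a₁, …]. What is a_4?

12

94847 = 7·13321 + 1600   →  a_0 = 7
13321 = 8·1600 + 521   →  a_1 = 8
1600 = 3·521 + 37   →  a_2 = 3
521 = 14·37 + 3   →  a_3 = 14
37 = 12·3 + 1   →  a_4 = 12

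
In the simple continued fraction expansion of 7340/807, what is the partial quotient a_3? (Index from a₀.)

7340 = 9·807 + 77   →  a_0 = 9
807 = 10·77 + 37   →  a_1 = 10
77 = 2·37 + 3   →  a_2 = 2
37 = 12·3 + 1   →  a_3 = 12

12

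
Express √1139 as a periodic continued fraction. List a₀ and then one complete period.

a₀ = ⌊√1139⌋ = 33.
With m₀=0, d₀=1 and mₖ₊₁ = dₖaₖ − mₖ, dₖ₊₁ = (n − mₖ₊₁²)/dₖ, aₖ₊₁ = ⌊(a₀+mₖ₊₁)/dₖ₊₁⌋:
  k=1: m=33, d=50, a=1
  k=2: m=17, d=17, a=2
  k=3: m=17, d=50, a=1
  k=4: m=33, d=1, a=66
d=1 and a=2a₀=66 at k=4, so the next step gives (m, d) = (33, 50) again — its k=1 value — and the period has length 4.

[33; 1, 2, 1, 66]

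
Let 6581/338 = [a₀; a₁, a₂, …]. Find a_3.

1

6581 = 19·338 + 159   →  a_0 = 19
338 = 2·159 + 20   →  a_1 = 2
159 = 7·20 + 19   →  a_2 = 7
20 = 1·19 + 1   →  a_3 = 1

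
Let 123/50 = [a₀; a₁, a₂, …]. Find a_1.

123 = 2·50 + 23   →  a_0 = 2
50 = 2·23 + 4   →  a_1 = 2

2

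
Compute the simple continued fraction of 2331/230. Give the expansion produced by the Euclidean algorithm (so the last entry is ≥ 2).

2331 = 10×230 + 31
230 = 7×31 + 13
31 = 2×13 + 5
13 = 2×5 + 3
5 = 1×3 + 2
3 = 1×2 + 1
2 = 2×1 + 0  (stop)
So 2331/230 = [10; 7, 2, 2, 1, 1, 2].

[10; 7, 2, 2, 1, 1, 2]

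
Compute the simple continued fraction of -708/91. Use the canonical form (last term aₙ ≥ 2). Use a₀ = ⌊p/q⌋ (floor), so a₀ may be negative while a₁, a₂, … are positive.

-708 = -8·91 + 20
91 = 4·20 + 11
20 = 1·11 + 9
11 = 1·9 + 2
9 = 4·2 + 1
2 = 2·1 + 0  (stop)
So -708/91 = [-8; 4, 1, 1, 4, 2].

[-8; 4, 1, 1, 4, 2]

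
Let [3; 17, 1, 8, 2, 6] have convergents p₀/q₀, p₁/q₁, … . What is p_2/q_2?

Using pₖ = aₖpₖ₋₁ + pₖ₋₂, qₖ = aₖqₖ₋₁ + qₖ₋₂ (with p₋₁=1, p₋₂=0, q₋₁=0, q₋₂=1):
  k=0: a=3, p=3, q=1
  k=1: a=17, p=52, q=17
  k=2: a=1, p=55, q=18

55/18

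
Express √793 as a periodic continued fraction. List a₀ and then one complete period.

[28; 6, 4, 6, 56]

a₀ = ⌊√793⌋ = 28.
With m₀=0, d₀=1 and mₖ₊₁ = dₖaₖ − mₖ, dₖ₊₁ = (n − mₖ₊₁²)/dₖ, aₖ₊₁ = ⌊(a₀+mₖ₊₁)/dₖ₊₁⌋:
  k=1: m=28, d=9, a=6
  k=2: m=26, d=13, a=4
  k=3: m=26, d=9, a=6
  k=4: m=28, d=1, a=56
d=1 and a=2a₀=56 at k=4, so the next step gives (m, d) = (28, 9) again — its k=1 value — and the period has length 4.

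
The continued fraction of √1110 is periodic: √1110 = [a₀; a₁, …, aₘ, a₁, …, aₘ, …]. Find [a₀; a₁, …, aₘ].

[33; 3, 6, 3, 66]

a₀ = ⌊√1110⌋ = 33.
With m₀=0, d₀=1 and mₖ₊₁ = dₖaₖ − mₖ, dₖ₊₁ = (n − mₖ₊₁²)/dₖ, aₖ₊₁ = ⌊(a₀+mₖ₊₁)/dₖ₊₁⌋:
  k=1: m=33, d=21, a=3
  k=2: m=30, d=10, a=6
  k=3: m=30, d=21, a=3
  k=4: m=33, d=1, a=66
d=1 and a=2a₀=66 at k=4, so the next step gives (m, d) = (33, 21) again — its k=1 value — and the period has length 4.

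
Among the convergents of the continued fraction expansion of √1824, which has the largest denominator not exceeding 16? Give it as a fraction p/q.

√1824 = [42; 1, 2, 2, 2, 1, 84, …] (period length 6).
Convergents:
  p_0/q_0 = 42/1
  p_1/q_1 = 43/1
  p_2/q_2 = 128/3
  p_3/q_3 = 299/7
  p_4/q_4 = 726/17
q_3 = 7 ≤ 16 < 17 = q_4, so the answer is 299/7.

299/7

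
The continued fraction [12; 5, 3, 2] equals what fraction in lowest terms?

Using pₖ = aₖpₖ₋₁ + pₖ₋₂ and qₖ = aₖqₖ₋₁ + qₖ₋₂:
  k=0: a=12, p=12, q=1
  k=1: a=5, p=61, q=5
  k=2: a=3, p=195, q=16
  k=3: a=2, p=451, q=37

451/37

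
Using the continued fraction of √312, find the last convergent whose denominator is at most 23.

53/3

√312 = [17; 1, 1, 1, 34, …] (period length 4).
Convergents:
  p_0/q_0 = 17/1
  p_1/q_1 = 18/1
  p_2/q_2 = 35/2
  p_3/q_3 = 53/3
  p_4/q_4 = 1837/104
q_3 = 3 ≤ 23 < 104 = q_4, so the answer is 53/3.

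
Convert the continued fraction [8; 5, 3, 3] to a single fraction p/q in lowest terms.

Fold from the inside: start with 3/1.
  3 + 1/3 = 10/3
  5 + 3/10 = 53/10
  8 + 10/53 = 434/53

434/53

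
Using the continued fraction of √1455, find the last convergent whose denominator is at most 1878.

23764/623

√1455 = [38; 6, 1, 11, 1, 6, 76, …] (period length 6).
Convergents:
  p_0/q_0 = 38/1
  p_1/q_1 = 229/6
  p_2/q_2 = 267/7
  p_3/q_3 = 3166/83
  p_4/q_4 = 3433/90
  p_5/q_5 = 23764/623
  p_6/q_6 = 1809497/47438
q_5 = 623 ≤ 1878 < 47438 = q_6, so the answer is 23764/623.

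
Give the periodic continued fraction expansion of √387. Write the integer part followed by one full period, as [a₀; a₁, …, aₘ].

[19; 1, 2, 19, 2, 1, 38]

a₀ = ⌊√387⌋ = 19.
With m₀=0, d₀=1 and mₖ₊₁ = dₖaₖ − mₖ, dₖ₊₁ = (n − mₖ₊₁²)/dₖ, aₖ₊₁ = ⌊(a₀+mₖ₊₁)/dₖ₊₁⌋:
  k=1: m=19, d=26, a=1
  k=2: m=7, d=13, a=2
  k=3: m=19, d=2, a=19
  k=4: m=19, d=13, a=2
  k=5: m=7, d=26, a=1
  k=6: m=19, d=1, a=38
d=1 and a=2a₀=38 at k=6, so the next step gives (m, d) = (19, 26) again — its k=1 value — and the period has length 6.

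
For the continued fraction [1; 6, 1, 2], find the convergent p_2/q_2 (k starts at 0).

Using pₖ = aₖpₖ₋₁ + pₖ₋₂, qₖ = aₖqₖ₋₁ + qₖ₋₂ (with p₋₁=1, p₋₂=0, q₋₁=0, q₋₂=1):
  k=0: a=1, p=1, q=1
  k=1: a=6, p=7, q=6
  k=2: a=1, p=8, q=7

8/7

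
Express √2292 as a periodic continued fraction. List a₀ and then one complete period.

a₀ = ⌊√2292⌋ = 47.
With m₀=0, d₀=1 and mₖ₊₁ = dₖaₖ − mₖ, dₖ₊₁ = (n − mₖ₊₁²)/dₖ, aₖ₊₁ = ⌊(a₀+mₖ₊₁)/dₖ₊₁⌋:
  k=1: m=47, d=83, a=1
  k=2: m=36, d=12, a=6
  k=3: m=36, d=83, a=1
  k=4: m=47, d=1, a=94
d=1 and a=2a₀=94 at k=4, so the next step gives (m, d) = (47, 83) again — its k=1 value — and the period has length 4.

[47; 1, 6, 1, 94]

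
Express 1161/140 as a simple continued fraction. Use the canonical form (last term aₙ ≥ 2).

1161 = 8·140 + 41
140 = 3·41 + 17
41 = 2·17 + 7
17 = 2·7 + 3
7 = 2·3 + 1
3 = 3·1 + 0  (stop)
So 1161/140 = [8; 3, 2, 2, 2, 3].

[8; 3, 2, 2, 2, 3]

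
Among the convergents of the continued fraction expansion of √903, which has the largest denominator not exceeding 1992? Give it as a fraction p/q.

36090/1201

√903 = [30; 20, 60, …] (period length 2).
Convergents:
  p_0/q_0 = 30/1
  p_1/q_1 = 601/20
  p_2/q_2 = 36090/1201
  p_3/q_3 = 722401/24040
q_2 = 1201 ≤ 1992 < 24040 = q_3, so the answer is 36090/1201.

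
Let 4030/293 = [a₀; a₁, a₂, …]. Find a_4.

2

4030 = 13·293 + 221   →  a_0 = 13
293 = 1·221 + 72   →  a_1 = 1
221 = 3·72 + 5   →  a_2 = 3
72 = 14·5 + 2   →  a_3 = 14
5 = 2·2 + 1   →  a_4 = 2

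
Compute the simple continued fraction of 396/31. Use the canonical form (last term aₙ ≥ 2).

396 = 12×31 + 24
31 = 1×24 + 7
24 = 3×7 + 3
7 = 2×3 + 1
3 = 3×1 + 0  (stop)
So 396/31 = [12; 1, 3, 2, 3].

[12; 1, 3, 2, 3]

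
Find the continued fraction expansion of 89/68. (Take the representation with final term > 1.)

89 = 1*68 + 21
68 = 3*21 + 5
21 = 4*5 + 1
5 = 5*1 + 0  (stop)
So 89/68 = [1; 3, 4, 5].

[1; 3, 4, 5]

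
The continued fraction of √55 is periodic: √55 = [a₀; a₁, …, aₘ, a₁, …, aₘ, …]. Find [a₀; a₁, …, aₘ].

[7; 2, 2, 2, 14]

a₀ = ⌊√55⌋ = 7.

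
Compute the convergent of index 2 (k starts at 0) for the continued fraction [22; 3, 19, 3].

1295/58

Using pₖ = aₖpₖ₋₁ + pₖ₋₂, qₖ = aₖqₖ₋₁ + qₖ₋₂ (with p₋₁=1, p₋₂=0, q₋₁=0, q₋₂=1):
  k=0: a=22, p=22, q=1
  k=1: a=3, p=67, q=3
  k=2: a=19, p=1295, q=58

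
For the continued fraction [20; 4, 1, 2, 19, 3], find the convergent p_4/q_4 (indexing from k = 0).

Using pₖ = aₖpₖ₋₁ + pₖ₋₂, qₖ = aₖqₖ₋₁ + qₖ₋₂ (with p₋₁=1, p₋₂=0, q₋₁=0, q₋₂=1):
  k=0: a=20, p=20, q=1
  k=1: a=4, p=81, q=4
  k=2: a=1, p=101, q=5
  k=3: a=2, p=283, q=14
  k=4: a=19, p=5478, q=271

5478/271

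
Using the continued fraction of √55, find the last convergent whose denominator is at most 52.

89/12

√55 = [7; 2, 2, 2, 14, …] (period length 4).
Convergents:
  p_0/q_0 = 7/1
  p_1/q_1 = 15/2
  p_2/q_2 = 37/5
  p_3/q_3 = 89/12
  p_4/q_4 = 1283/173
q_3 = 12 ≤ 52 < 173 = q_4, so the answer is 89/12.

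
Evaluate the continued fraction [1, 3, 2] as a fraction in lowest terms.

9/7

Using pₖ = aₖpₖ₋₁ + pₖ₋₂ and qₖ = aₖqₖ₋₁ + qₖ₋₂:
  k=0: a=1, p=1, q=1
  k=1: a=3, p=4, q=3
  k=2: a=2, p=9, q=7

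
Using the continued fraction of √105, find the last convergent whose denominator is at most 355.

√105 = [10; 4, 20, …] (period length 2).
Convergents:
  p_0/q_0 = 10/1
  p_1/q_1 = 41/4
  p_2/q_2 = 830/81
  p_3/q_3 = 3361/328
  p_4/q_4 = 68050/6641
q_3 = 328 ≤ 355 < 6641 = q_4, so the answer is 3361/328.

3361/328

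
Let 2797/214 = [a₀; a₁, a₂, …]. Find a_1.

2797 = 13·214 + 15   →  a_0 = 13
214 = 14·15 + 4   →  a_1 = 14

14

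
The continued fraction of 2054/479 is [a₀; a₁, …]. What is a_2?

2054 = 4·479 + 138   →  a_0 = 4
479 = 3·138 + 65   →  a_1 = 3
138 = 2·65 + 8   →  a_2 = 2

2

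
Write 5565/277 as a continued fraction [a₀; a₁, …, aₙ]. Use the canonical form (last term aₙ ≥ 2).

[20; 11, 12, 2]

5565 = 20×277 + 25
277 = 11×25 + 2
25 = 12×2 + 1
2 = 2×1 + 0  (stop)
So 5565/277 = [20; 11, 12, 2].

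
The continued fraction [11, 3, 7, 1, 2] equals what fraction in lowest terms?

815/72

Fold from the inside: start with 2/1.
  1 + 1/2 = 3/2
  7 + 2/3 = 23/3
  3 + 3/23 = 72/23
  11 + 23/72 = 815/72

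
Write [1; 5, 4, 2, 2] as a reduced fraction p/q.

137/115

Using pₖ = aₖpₖ₋₁ + pₖ₋₂ and qₖ = aₖqₖ₋₁ + qₖ₋₂:
  k=0: a=1, p=1, q=1
  k=1: a=5, p=6, q=5
  k=2: a=4, p=25, q=21
  k=3: a=2, p=56, q=47
  k=4: a=2, p=137, q=115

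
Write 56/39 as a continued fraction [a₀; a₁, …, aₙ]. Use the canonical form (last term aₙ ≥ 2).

[1; 2, 3, 2, 2]

56 = 1·39 + 17
39 = 2·17 + 5
17 = 3·5 + 2
5 = 2·2 + 1
2 = 2·1 + 0  (stop)
So 56/39 = [1; 2, 3, 2, 2].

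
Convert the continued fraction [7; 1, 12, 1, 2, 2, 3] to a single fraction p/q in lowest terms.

2608/329

Using pₖ = aₖpₖ₋₁ + pₖ₋₂ and qₖ = aₖqₖ₋₁ + qₖ₋₂:
  k=0: a=7, p=7, q=1
  k=1: a=1, p=8, q=1
  k=2: a=12, p=103, q=13
  k=3: a=1, p=111, q=14
  k=4: a=2, p=325, q=41
  k=5: a=2, p=761, q=96
  k=6: a=3, p=2608, q=329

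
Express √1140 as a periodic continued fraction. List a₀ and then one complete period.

a₀ = ⌊√1140⌋ = 33.
With m₀=0, d₀=1 and mₖ₊₁ = dₖaₖ − mₖ, dₖ₊₁ = (n − mₖ₊₁²)/dₖ, aₖ₊₁ = ⌊(a₀+mₖ₊₁)/dₖ₊₁⌋:
  k=1: m=33, d=51, a=1
  k=2: m=18, d=16, a=3
  k=3: m=30, d=15, a=4
  k=4: m=30, d=16, a=3
  k=5: m=18, d=51, a=1
  k=6: m=33, d=1, a=66
d=1 and a=2a₀=66 at k=6, so the next step gives (m, d) = (33, 51) again — its k=1 value — and the period has length 6.

[33; 1, 3, 4, 3, 1, 66]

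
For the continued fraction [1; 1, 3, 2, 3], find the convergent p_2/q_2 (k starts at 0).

Using pₖ = aₖpₖ₋₁ + pₖ₋₂, qₖ = aₖqₖ₋₁ + qₖ₋₂ (with p₋₁=1, p₋₂=0, q₋₁=0, q₋₂=1):
  k=0: a=1, p=1, q=1
  k=1: a=1, p=2, q=1
  k=2: a=3, p=7, q=4

7/4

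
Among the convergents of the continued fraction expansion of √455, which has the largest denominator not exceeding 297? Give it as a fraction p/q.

2709/127

√455 = [21; 3, 42, …] (period length 2).
Convergents:
  p_0/q_0 = 21/1
  p_1/q_1 = 64/3
  p_2/q_2 = 2709/127
  p_3/q_3 = 8191/384
q_2 = 127 ≤ 297 < 384 = q_3, so the answer is 2709/127.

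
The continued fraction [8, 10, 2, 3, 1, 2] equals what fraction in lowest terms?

2113/261

Using pₖ = aₖpₖ₋₁ + pₖ₋₂ and qₖ = aₖqₖ₋₁ + qₖ₋₂:
  k=0: a=8, p=8, q=1
  k=1: a=10, p=81, q=10
  k=2: a=2, p=170, q=21
  k=3: a=3, p=591, q=73
  k=4: a=1, p=761, q=94
  k=5: a=2, p=2113, q=261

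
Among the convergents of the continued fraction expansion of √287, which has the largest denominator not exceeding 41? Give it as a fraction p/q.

√287 = [16; 1, 15, 1, 32, …] (period length 4).
Convergents:
  p_0/q_0 = 16/1
  p_1/q_1 = 17/1
  p_2/q_2 = 271/16
  p_3/q_3 = 288/17
  p_4/q_4 = 9487/560
q_3 = 17 ≤ 41 < 560 = q_4, so the answer is 288/17.

288/17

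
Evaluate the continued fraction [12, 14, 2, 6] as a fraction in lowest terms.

Fold from the inside: start with 6/1.
  2 + 1/6 = 13/6
  14 + 6/13 = 188/13
  12 + 13/188 = 2269/188

2269/188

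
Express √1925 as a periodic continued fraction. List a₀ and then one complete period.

[43; 1, 6, 1, 86]

a₀ = ⌊√1925⌋ = 43.
With m₀=0, d₀=1 and mₖ₊₁ = dₖaₖ − mₖ, dₖ₊₁ = (n − mₖ₊₁²)/dₖ, aₖ₊₁ = ⌊(a₀+mₖ₊₁)/dₖ₊₁⌋:
  k=1: m=43, d=76, a=1
  k=2: m=33, d=11, a=6
  k=3: m=33, d=76, a=1
  k=4: m=43, d=1, a=86
d=1 and a=2a₀=86 at k=4, so the next step gives (m, d) = (43, 76) again — its k=1 value — and the period has length 4.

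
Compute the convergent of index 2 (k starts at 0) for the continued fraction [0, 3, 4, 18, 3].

Using pₖ = aₖpₖ₋₁ + pₖ₋₂, qₖ = aₖqₖ₋₁ + qₖ₋₂ (with p₋₁=1, p₋₂=0, q₋₁=0, q₋₂=1):
  k=0: a=0, p=0, q=1
  k=1: a=3, p=1, q=3
  k=2: a=4, p=4, q=13

4/13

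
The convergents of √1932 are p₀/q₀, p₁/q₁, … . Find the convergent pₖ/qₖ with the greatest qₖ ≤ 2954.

85052/1935

√1932 = [43; 1, 20, 1, 86, …] (period length 4).
Convergents:
  p_0/q_0 = 43/1
  p_1/q_1 = 44/1
  p_2/q_2 = 923/21
  p_3/q_3 = 967/22
  p_4/q_4 = 84085/1913
  p_5/q_5 = 85052/1935
  p_6/q_6 = 1785125/40613
q_5 = 1935 ≤ 2954 < 40613 = q_6, so the answer is 85052/1935.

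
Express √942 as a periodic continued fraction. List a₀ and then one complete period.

a₀ = ⌊√942⌋ = 30.
With m₀=0, d₀=1 and mₖ₊₁ = dₖaₖ − mₖ, dₖ₊₁ = (n − mₖ₊₁²)/dₖ, aₖ₊₁ = ⌊(a₀+mₖ₊₁)/dₖ₊₁⌋:
  k=1: m=30, d=42, a=1
  k=2: m=12, d=19, a=2
  k=3: m=26, d=14, a=4
  k=4: m=30, d=3, a=20
  k=5: m=30, d=14, a=4
  k=6: m=26, d=19, a=2
  k=7: m=12, d=42, a=1
  k=8: m=30, d=1, a=60
d=1 and a=2a₀=60 at k=8, so the next step gives (m, d) = (30, 42) again — its k=1 value — and the period has length 8.

[30; 1, 2, 4, 20, 4, 2, 1, 60]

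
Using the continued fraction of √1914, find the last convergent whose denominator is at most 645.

15356/351

√1914 = [43; 1, 2, 1, 86, …] (period length 4).
Convergents:
  p_0/q_0 = 43/1
  p_1/q_1 = 44/1
  p_2/q_2 = 131/3
  p_3/q_3 = 175/4
  p_4/q_4 = 15181/347
  p_5/q_5 = 15356/351
  p_6/q_6 = 45893/1049
q_5 = 351 ≤ 645 < 1049 = q_6, so the answer is 15356/351.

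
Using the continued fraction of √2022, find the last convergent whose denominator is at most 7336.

√2022 = [44; 1, 28, 1, 88, …] (period length 4).
Convergents:
  p_0/q_0 = 44/1
  p_1/q_1 = 45/1
  p_2/q_2 = 1304/29
  p_3/q_3 = 1349/30
  p_4/q_4 = 120016/2669
  p_5/q_5 = 121365/2699
  p_6/q_6 = 3518236/78241
q_5 = 2699 ≤ 7336 < 78241 = q_6, so the answer is 121365/2699.

121365/2699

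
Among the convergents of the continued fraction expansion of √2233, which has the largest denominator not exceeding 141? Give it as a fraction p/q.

√2233 = [47; 3, 1, 12, 1, 3, 94, …] (period length 6).
Convergents:
  p_0/q_0 = 47/1
  p_1/q_1 = 142/3
  p_2/q_2 = 189/4
  p_3/q_3 = 2410/51
  p_4/q_4 = 2599/55
  p_5/q_5 = 10207/216
q_4 = 55 ≤ 141 < 216 = q_5, so the answer is 2599/55.

2599/55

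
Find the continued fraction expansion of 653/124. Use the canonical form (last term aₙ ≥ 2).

[5; 3, 1, 3, 8]

653 = 5×124 + 33
124 = 3×33 + 25
33 = 1×25 + 8
25 = 3×8 + 1
8 = 8×1 + 0  (stop)
So 653/124 = [5; 3, 1, 3, 8].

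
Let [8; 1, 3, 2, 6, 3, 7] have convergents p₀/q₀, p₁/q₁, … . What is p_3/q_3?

79/9

Using pₖ = aₖpₖ₋₁ + pₖ₋₂, qₖ = aₖqₖ₋₁ + qₖ₋₂ (with p₋₁=1, p₋₂=0, q₋₁=0, q₋₂=1):
  k=0: a=8, p=8, q=1
  k=1: a=1, p=9, q=1
  k=2: a=3, p=35, q=4
  k=3: a=2, p=79, q=9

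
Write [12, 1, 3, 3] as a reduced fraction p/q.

166/13

Using pₖ = aₖpₖ₋₁ + pₖ₋₂ and qₖ = aₖqₖ₋₁ + qₖ₋₂:
  k=0: a=12, p=12, q=1
  k=1: a=1, p=13, q=1
  k=2: a=3, p=51, q=4
  k=3: a=3, p=166, q=13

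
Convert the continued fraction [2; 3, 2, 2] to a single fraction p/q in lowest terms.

39/17

Using pₖ = aₖpₖ₋₁ + pₖ₋₂ and qₖ = aₖqₖ₋₁ + qₖ₋₂:
  k=0: a=2, p=2, q=1
  k=1: a=3, p=7, q=3
  k=2: a=2, p=16, q=7
  k=3: a=2, p=39, q=17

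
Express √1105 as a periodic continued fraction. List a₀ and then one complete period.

[33; 4, 7, 7, 4, 66]

a₀ = ⌊√1105⌋ = 33.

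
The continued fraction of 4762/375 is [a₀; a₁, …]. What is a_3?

3

4762 = 12·375 + 262   →  a_0 = 12
375 = 1·262 + 113   →  a_1 = 1
262 = 2·113 + 36   →  a_2 = 2
113 = 3·36 + 5   →  a_3 = 3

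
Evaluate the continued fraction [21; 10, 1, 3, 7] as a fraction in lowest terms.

Fold from the inside: start with 7/1.
  3 + 1/7 = 22/7
  1 + 7/22 = 29/22
  10 + 22/29 = 312/29
  21 + 29/312 = 6581/312

6581/312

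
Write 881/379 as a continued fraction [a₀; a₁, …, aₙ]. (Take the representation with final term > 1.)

881 = 2×379 + 123
379 = 3×123 + 10
123 = 12×10 + 3
10 = 3×3 + 1
3 = 3×1 + 0  (stop)
So 881/379 = [2; 3, 12, 3, 3].

[2; 3, 12, 3, 3]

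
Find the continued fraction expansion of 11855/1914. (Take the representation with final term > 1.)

11855 = 6×1914 + 371
1914 = 5×371 + 59
371 = 6×59 + 17
59 = 3×17 + 8
17 = 2×8 + 1
8 = 8×1 + 0  (stop)
So 11855/1914 = [6; 5, 6, 3, 2, 8].

[6; 5, 6, 3, 2, 8]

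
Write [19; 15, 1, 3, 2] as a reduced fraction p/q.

Fold from the inside: start with 2/1.
  3 + 1/2 = 7/2
  1 + 2/7 = 9/7
  15 + 7/9 = 142/9
  19 + 9/142 = 2707/142

2707/142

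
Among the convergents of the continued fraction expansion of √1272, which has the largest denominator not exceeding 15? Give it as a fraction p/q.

√1272 = [35; 1, 1, 1, 70, …] (period length 4).
Convergents:
  p_0/q_0 = 35/1
  p_1/q_1 = 36/1
  p_2/q_2 = 71/2
  p_3/q_3 = 107/3
  p_4/q_4 = 7561/212
q_3 = 3 ≤ 15 < 212 = q_4, so the answer is 107/3.

107/3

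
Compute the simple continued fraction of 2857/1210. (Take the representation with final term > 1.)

2857 = 2×1210 + 437
1210 = 2×437 + 336
437 = 1×336 + 101
336 = 3×101 + 33
101 = 3×33 + 2
33 = 16×2 + 1
2 = 2×1 + 0  (stop)
So 2857/1210 = [2; 2, 1, 3, 3, 16, 2].

[2; 2, 1, 3, 3, 16, 2]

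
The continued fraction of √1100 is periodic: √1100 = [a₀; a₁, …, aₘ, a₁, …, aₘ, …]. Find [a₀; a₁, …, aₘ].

[33; 6, 66]

a₀ = ⌊√1100⌋ = 33.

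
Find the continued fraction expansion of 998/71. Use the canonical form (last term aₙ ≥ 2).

[14; 17, 1, 3]

998 = 14·71 + 4
71 = 17·4 + 3
4 = 1·3 + 1
3 = 3·1 + 0  (stop)
So 998/71 = [14; 17, 1, 3].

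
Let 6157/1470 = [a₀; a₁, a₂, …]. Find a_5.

6

6157 = 4·1470 + 277   →  a_0 = 4
1470 = 5·277 + 85   →  a_1 = 5
277 = 3·85 + 22   →  a_2 = 3
85 = 3·22 + 19   →  a_3 = 3
22 = 1·19 + 3   →  a_4 = 1
19 = 6·3 + 1   →  a_5 = 6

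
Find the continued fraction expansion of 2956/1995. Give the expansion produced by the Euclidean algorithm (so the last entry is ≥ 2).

2956 = 1·1995 + 961
1995 = 2·961 + 73
961 = 13·73 + 12
73 = 6·12 + 1
12 = 12·1 + 0  (stop)
So 2956/1995 = [1; 2, 13, 6, 12].

[1; 2, 13, 6, 12]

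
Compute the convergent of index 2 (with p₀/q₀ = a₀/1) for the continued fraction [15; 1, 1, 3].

31/2

Using pₖ = aₖpₖ₋₁ + pₖ₋₂, qₖ = aₖqₖ₋₁ + qₖ₋₂ (with p₋₁=1, p₋₂=0, q₋₁=0, q₋₂=1):
  k=0: a=15, p=15, q=1
  k=1: a=1, p=16, q=1
  k=2: a=1, p=31, q=2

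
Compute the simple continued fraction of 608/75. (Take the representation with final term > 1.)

608 = 8×75 + 8
75 = 9×8 + 3
8 = 2×3 + 2
3 = 1×2 + 1
2 = 2×1 + 0  (stop)
So 608/75 = [8; 9, 2, 1, 2].

[8; 9, 2, 1, 2]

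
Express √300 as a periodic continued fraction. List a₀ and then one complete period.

[17; 3, 8, 3, 34]

a₀ = ⌊√300⌋ = 17.
With m₀=0, d₀=1 and mₖ₊₁ = dₖaₖ − mₖ, dₖ₊₁ = (n − mₖ₊₁²)/dₖ, aₖ₊₁ = ⌊(a₀+mₖ₊₁)/dₖ₊₁⌋:
  k=1: m=17, d=11, a=3
  k=2: m=16, d=4, a=8
  k=3: m=16, d=11, a=3
  k=4: m=17, d=1, a=34
d=1 and a=2a₀=34 at k=4, so the next step gives (m, d) = (17, 11) again — its k=1 value — and the period has length 4.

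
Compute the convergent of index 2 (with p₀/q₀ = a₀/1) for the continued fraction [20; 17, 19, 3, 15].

6499/324

Using pₖ = aₖpₖ₋₁ + pₖ₋₂, qₖ = aₖqₖ₋₁ + qₖ₋₂ (with p₋₁=1, p₋₂=0, q₋₁=0, q₋₂=1):
  k=0: a=20, p=20, q=1
  k=1: a=17, p=341, q=17
  k=2: a=19, p=6499, q=324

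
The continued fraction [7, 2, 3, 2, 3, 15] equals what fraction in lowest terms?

6254/841

Fold from the inside: start with 15/1.
  3 + 1/15 = 46/15
  2 + 15/46 = 107/46
  3 + 46/107 = 367/107
  2 + 107/367 = 841/367
  7 + 367/841 = 6254/841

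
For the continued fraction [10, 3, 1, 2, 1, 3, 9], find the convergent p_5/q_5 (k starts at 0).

575/56

Using pₖ = aₖpₖ₋₁ + pₖ₋₂, qₖ = aₖqₖ₋₁ + qₖ₋₂ (with p₋₁=1, p₋₂=0, q₋₁=0, q₋₂=1):
  k=0: a=10, p=10, q=1
  k=1: a=3, p=31, q=3
  k=2: a=1, p=41, q=4
  k=3: a=2, p=113, q=11
  k=4: a=1, p=154, q=15
  k=5: a=3, p=575, q=56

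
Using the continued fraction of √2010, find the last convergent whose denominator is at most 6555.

√2010 = [44; 1, 4, 1, 88, …] (period length 4).
Convergents:
  p_0/q_0 = 44/1
  p_1/q_1 = 45/1
  p_2/q_2 = 224/5
  p_3/q_3 = 269/6
  p_4/q_4 = 23896/533
  p_5/q_5 = 24165/539
  p_6/q_6 = 120556/2689
  p_7/q_7 = 144721/3228
  p_8/q_8 = 12856004/286753
q_7 = 3228 ≤ 6555 < 286753 = q_8, so the answer is 144721/3228.

144721/3228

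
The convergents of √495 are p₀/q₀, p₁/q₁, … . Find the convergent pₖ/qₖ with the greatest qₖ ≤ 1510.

√495 = [22; 4, 44, …] (period length 2).
Convergents:
  p_0/q_0 = 22/1
  p_1/q_1 = 89/4
  p_2/q_2 = 3938/177
  p_3/q_3 = 15841/712
  p_4/q_4 = 700942/31505
q_3 = 712 ≤ 1510 < 31505 = q_4, so the answer is 15841/712.

15841/712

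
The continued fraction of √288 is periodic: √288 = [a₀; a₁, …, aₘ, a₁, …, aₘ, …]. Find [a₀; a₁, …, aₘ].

a₀ = ⌊√288⌋ = 16.
With m₀=0, d₀=1 and mₖ₊₁ = dₖaₖ − mₖ, dₖ₊₁ = (n − mₖ₊₁²)/dₖ, aₖ₊₁ = ⌊(a₀+mₖ₊₁)/dₖ₊₁⌋:
  k=1: m=16, d=32, a=1
  k=2: m=16, d=1, a=32
d=1 and a=2a₀=32 at k=2, so the next step gives (m, d) = (16, 32) again — its k=1 value — and the period has length 2.

[16; 1, 32]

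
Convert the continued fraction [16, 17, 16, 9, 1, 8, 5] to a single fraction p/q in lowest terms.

2007278/124997

Using pₖ = aₖpₖ₋₁ + pₖ₋₂ and qₖ = aₖqₖ₋₁ + qₖ₋₂:
  k=0: a=16, p=16, q=1
  k=1: a=17, p=273, q=17
  k=2: a=16, p=4384, q=273
  k=3: a=9, p=39729, q=2474
  k=4: a=1, p=44113, q=2747
  k=5: a=8, p=392633, q=24450
  k=6: a=5, p=2007278, q=124997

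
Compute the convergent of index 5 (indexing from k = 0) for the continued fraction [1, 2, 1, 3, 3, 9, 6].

456/335

Using pₖ = aₖpₖ₋₁ + pₖ₋₂, qₖ = aₖqₖ₋₁ + qₖ₋₂ (with p₋₁=1, p₋₂=0, q₋₁=0, q₋₂=1):
  k=0: a=1, p=1, q=1
  k=1: a=2, p=3, q=2
  k=2: a=1, p=4, q=3
  k=3: a=3, p=15, q=11
  k=4: a=3, p=49, q=36
  k=5: a=9, p=456, q=335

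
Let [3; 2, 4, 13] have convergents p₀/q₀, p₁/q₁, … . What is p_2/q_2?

Using pₖ = aₖpₖ₋₁ + pₖ₋₂, qₖ = aₖqₖ₋₁ + qₖ₋₂ (with p₋₁=1, p₋₂=0, q₋₁=0, q₋₂=1):
  k=0: a=3, p=3, q=1
  k=1: a=2, p=7, q=2
  k=2: a=4, p=31, q=9

31/9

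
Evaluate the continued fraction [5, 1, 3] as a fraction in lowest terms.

Using pₖ = aₖpₖ₋₁ + pₖ₋₂ and qₖ = aₖqₖ₋₁ + qₖ₋₂:
  k=0: a=5, p=5, q=1
  k=1: a=1, p=6, q=1
  k=2: a=3, p=23, q=4

23/4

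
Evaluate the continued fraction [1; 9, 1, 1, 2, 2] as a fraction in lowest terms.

127/115

Fold from the inside: start with 2/1.
  2 + 1/2 = 5/2
  1 + 2/5 = 7/5
  1 + 5/7 = 12/7
  9 + 7/12 = 115/12
  1 + 12/115 = 127/115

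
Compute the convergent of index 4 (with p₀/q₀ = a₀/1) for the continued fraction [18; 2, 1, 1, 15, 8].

Using pₖ = aₖpₖ₋₁ + pₖ₋₂, qₖ = aₖqₖ₋₁ + qₖ₋₂ (with p₋₁=1, p₋₂=0, q₋₁=0, q₋₂=1):
  k=0: a=18, p=18, q=1
  k=1: a=2, p=37, q=2
  k=2: a=1, p=55, q=3
  k=3: a=1, p=92, q=5
  k=4: a=15, p=1435, q=78

1435/78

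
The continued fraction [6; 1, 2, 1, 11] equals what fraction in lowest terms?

317/47

Using pₖ = aₖpₖ₋₁ + pₖ₋₂ and qₖ = aₖqₖ₋₁ + qₖ₋₂:
  k=0: a=6, p=6, q=1
  k=1: a=1, p=7, q=1
  k=2: a=2, p=20, q=3
  k=3: a=1, p=27, q=4
  k=4: a=11, p=317, q=47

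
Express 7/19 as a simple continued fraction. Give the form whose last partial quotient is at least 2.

[0; 2, 1, 2, 2]

7 = 0×19 + 7
19 = 2×7 + 5
7 = 1×5 + 2
5 = 2×2 + 1
2 = 2×1 + 0  (stop)
So 7/19 = [0; 2, 1, 2, 2].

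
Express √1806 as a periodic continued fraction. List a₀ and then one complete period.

[42; 2, 84]

a₀ = ⌊√1806⌋ = 42.
With m₀=0, d₀=1 and mₖ₊₁ = dₖaₖ − mₖ, dₖ₊₁ = (n − mₖ₊₁²)/dₖ, aₖ₊₁ = ⌊(a₀+mₖ₊₁)/dₖ₊₁⌋:
  k=1: m=42, d=42, a=2
  k=2: m=42, d=1, a=84
d=1 and a=2a₀=84 at k=2, so the next step gives (m, d) = (42, 42) again — its k=1 value — and the period has length 2.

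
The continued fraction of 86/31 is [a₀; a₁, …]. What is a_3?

86 = 2·31 + 24   →  a_0 = 2
31 = 1·24 + 7   →  a_1 = 1
24 = 3·7 + 3   →  a_2 = 3
7 = 2·3 + 1   →  a_3 = 2

2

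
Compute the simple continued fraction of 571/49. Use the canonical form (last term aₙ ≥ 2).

[11; 1, 1, 1, 7, 2]

571 = 11×49 + 32
49 = 1×32 + 17
32 = 1×17 + 15
17 = 1×15 + 2
15 = 7×2 + 1
2 = 2×1 + 0  (stop)
So 571/49 = [11; 1, 1, 1, 7, 2].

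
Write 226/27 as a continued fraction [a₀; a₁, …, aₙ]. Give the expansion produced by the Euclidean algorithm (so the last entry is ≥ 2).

[8; 2, 1, 2, 3]

226 = 8·27 + 10
27 = 2·10 + 7
10 = 1·7 + 3
7 = 2·3 + 1
3 = 3·1 + 0  (stop)
So 226/27 = [8; 2, 1, 2, 3].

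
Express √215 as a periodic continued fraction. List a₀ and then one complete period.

a₀ = ⌊√215⌋ = 14.

[14; 1, 1, 1, 28]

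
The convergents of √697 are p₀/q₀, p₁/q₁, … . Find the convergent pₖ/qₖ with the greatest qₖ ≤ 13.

√697 = [26; 2, 2, 52, …] (period length 3).
Convergents:
  p_0/q_0 = 26/1
  p_1/q_1 = 53/2
  p_2/q_2 = 132/5
  p_3/q_3 = 6917/262
q_2 = 5 ≤ 13 < 262 = q_3, so the answer is 132/5.

132/5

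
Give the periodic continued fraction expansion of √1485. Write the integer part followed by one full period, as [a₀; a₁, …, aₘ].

[38; 1, 1, 6, 1, 1, 76]

a₀ = ⌊√1485⌋ = 38.
With m₀=0, d₀=1 and mₖ₊₁ = dₖaₖ − mₖ, dₖ₊₁ = (n − mₖ₊₁²)/dₖ, aₖ₊₁ = ⌊(a₀+mₖ₊₁)/dₖ₊₁⌋:
  k=1: m=38, d=41, a=1
  k=2: m=3, d=36, a=1
  k=3: m=33, d=11, a=6
  k=4: m=33, d=36, a=1
  k=5: m=3, d=41, a=1
  k=6: m=38, d=1, a=76
d=1 and a=2a₀=76 at k=6, so the next step gives (m, d) = (38, 41) again — its k=1 value — and the period has length 6.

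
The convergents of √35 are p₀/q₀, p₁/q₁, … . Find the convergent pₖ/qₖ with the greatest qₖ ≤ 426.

846/143

√35 = [5; 1, 10, …] (period length 2).
Convergents:
  p_0/q_0 = 5/1
  p_1/q_1 = 6/1
  p_2/q_2 = 65/11
  p_3/q_3 = 71/12
  p_4/q_4 = 775/131
  p_5/q_5 = 846/143
  p_6/q_6 = 9235/1561
q_5 = 143 ≤ 426 < 1561 = q_6, so the answer is 846/143.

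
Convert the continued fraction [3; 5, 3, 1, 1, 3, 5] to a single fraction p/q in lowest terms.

2223/697

Fold from the inside: start with 5/1.
  3 + 1/5 = 16/5
  1 + 5/16 = 21/16
  1 + 16/21 = 37/21
  3 + 21/37 = 132/37
  5 + 37/132 = 697/132
  3 + 132/697 = 2223/697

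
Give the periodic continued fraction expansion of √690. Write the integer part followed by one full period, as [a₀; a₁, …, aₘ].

a₀ = ⌊√690⌋ = 26.
With m₀=0, d₀=1 and mₖ₊₁ = dₖaₖ − mₖ, dₖ₊₁ = (n − mₖ₊₁²)/dₖ, aₖ₊₁ = ⌊(a₀+mₖ₊₁)/dₖ₊₁⌋:
  k=1: m=26, d=14, a=3
  k=2: m=16, d=31, a=1
  k=3: m=15, d=15, a=2
  k=4: m=15, d=31, a=1
  k=5: m=16, d=14, a=3
  k=6: m=26, d=1, a=52
d=1 and a=2a₀=52 at k=6, so the next step gives (m, d) = (26, 14) again — its k=1 value — and the period has length 6.

[26; 3, 1, 2, 1, 3, 52]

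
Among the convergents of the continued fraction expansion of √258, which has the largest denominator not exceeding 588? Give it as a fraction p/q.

√258 = [16; 16, 32, …] (period length 2).
Convergents:
  p_0/q_0 = 16/1
  p_1/q_1 = 257/16
  p_2/q_2 = 8240/513
  p_3/q_3 = 132097/8224
q_2 = 513 ≤ 588 < 8224 = q_3, so the answer is 8240/513.

8240/513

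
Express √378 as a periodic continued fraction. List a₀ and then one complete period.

a₀ = ⌊√378⌋ = 19.
With m₀=0, d₀=1 and mₖ₊₁ = dₖaₖ − mₖ, dₖ₊₁ = (n − mₖ₊₁²)/dₖ, aₖ₊₁ = ⌊(a₀+mₖ₊₁)/dₖ₊₁⌋:
  k=1: m=19, d=17, a=2
  k=2: m=15, d=9, a=3
  k=3: m=12, d=26, a=1
  k=4: m=14, d=7, a=4
  k=5: m=14, d=26, a=1
  k=6: m=12, d=9, a=3
  k=7: m=15, d=17, a=2
  k=8: m=19, d=1, a=38
d=1 and a=2a₀=38 at k=8, so the next step gives (m, d) = (19, 17) again — its k=1 value — and the period has length 8.

[19; 2, 3, 1, 4, 1, 3, 2, 38]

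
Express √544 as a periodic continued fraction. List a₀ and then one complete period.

[23; 3, 11, 3, 46]

a₀ = ⌊√544⌋ = 23.
With m₀=0, d₀=1 and mₖ₊₁ = dₖaₖ − mₖ, dₖ₊₁ = (n − mₖ₊₁²)/dₖ, aₖ₊₁ = ⌊(a₀+mₖ₊₁)/dₖ₊₁⌋:
  k=1: m=23, d=15, a=3
  k=2: m=22, d=4, a=11
  k=3: m=22, d=15, a=3
  k=4: m=23, d=1, a=46
d=1 and a=2a₀=46 at k=4, so the next step gives (m, d) = (23, 15) again — its k=1 value — and the period has length 4.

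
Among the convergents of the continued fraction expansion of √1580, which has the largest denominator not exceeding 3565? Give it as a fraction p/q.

50561/1272

√1580 = [39; 1, 2, 1, 78, …] (period length 4).
Convergents:
  p_0/q_0 = 39/1
  p_1/q_1 = 40/1
  p_2/q_2 = 119/3
  p_3/q_3 = 159/4
  p_4/q_4 = 12521/315
  p_5/q_5 = 12680/319
  p_6/q_6 = 37881/953
  p_7/q_7 = 50561/1272
  p_8/q_8 = 3981639/100169
q_7 = 1272 ≤ 3565 < 100169 = q_8, so the answer is 50561/1272.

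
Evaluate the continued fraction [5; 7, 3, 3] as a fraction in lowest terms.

Fold from the inside: start with 3/1.
  3 + 1/3 = 10/3
  7 + 3/10 = 73/10
  5 + 10/73 = 375/73

375/73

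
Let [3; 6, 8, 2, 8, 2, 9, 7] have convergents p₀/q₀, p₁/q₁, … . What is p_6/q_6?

55914/17675

Using pₖ = aₖpₖ₋₁ + pₖ₋₂, qₖ = aₖqₖ₋₁ + qₖ₋₂ (with p₋₁=1, p₋₂=0, q₋₁=0, q₋₂=1):
  k=0: a=3, p=3, q=1
  k=1: a=6, p=19, q=6
  k=2: a=8, p=155, q=49
  k=3: a=2, p=329, q=104
  k=4: a=8, p=2787, q=881
  k=5: a=2, p=5903, q=1866
  k=6: a=9, p=55914, q=17675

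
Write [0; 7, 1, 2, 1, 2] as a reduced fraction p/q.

11/85

Using pₖ = aₖpₖ₋₁ + pₖ₋₂ and qₖ = aₖqₖ₋₁ + qₖ₋₂:
  k=0: a=0, p=0, q=1
  k=1: a=7, p=1, q=7
  k=2: a=1, p=1, q=8
  k=3: a=2, p=3, q=23
  k=4: a=1, p=4, q=31
  k=5: a=2, p=11, q=85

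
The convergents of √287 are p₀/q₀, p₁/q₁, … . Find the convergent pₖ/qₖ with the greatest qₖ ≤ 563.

9487/560

√287 = [16; 1, 15, 1, 32, …] (period length 4).
Convergents:
  p_0/q_0 = 16/1
  p_1/q_1 = 17/1
  p_2/q_2 = 271/16
  p_3/q_3 = 288/17
  p_4/q_4 = 9487/560
  p_5/q_5 = 9775/577
q_4 = 560 ≤ 563 < 577 = q_5, so the answer is 9487/560.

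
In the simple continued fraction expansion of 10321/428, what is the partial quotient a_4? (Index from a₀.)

1

10321 = 24·428 + 49   →  a_0 = 24
428 = 8·49 + 36   →  a_1 = 8
49 = 1·36 + 13   →  a_2 = 1
36 = 2·13 + 10   →  a_3 = 2
13 = 1·10 + 3   →  a_4 = 1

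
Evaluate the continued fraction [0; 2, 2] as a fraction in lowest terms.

2/5

Fold from the inside: start with 2/1.
  2 + 1/2 = 5/2
  0 + 2/5 = 2/5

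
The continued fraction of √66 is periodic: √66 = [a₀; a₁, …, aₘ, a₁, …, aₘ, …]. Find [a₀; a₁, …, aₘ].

[8; 8, 16]

a₀ = ⌊√66⌋ = 8.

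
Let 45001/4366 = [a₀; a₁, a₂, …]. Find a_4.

45001 = 10·4366 + 1341   →  a_0 = 10
4366 = 3·1341 + 343   →  a_1 = 3
1341 = 3·343 + 312   →  a_2 = 3
343 = 1·312 + 31   →  a_3 = 1
312 = 10·31 + 2   →  a_4 = 10

10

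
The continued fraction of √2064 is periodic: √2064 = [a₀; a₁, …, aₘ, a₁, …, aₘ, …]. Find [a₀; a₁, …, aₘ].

a₀ = ⌊√2064⌋ = 45.
With m₀=0, d₀=1 and mₖ₊₁ = dₖaₖ − mₖ, dₖ₊₁ = (n − mₖ₊₁²)/dₖ, aₖ₊₁ = ⌊(a₀+mₖ₊₁)/dₖ₊₁⌋:
  k=1: m=45, d=39, a=2
  k=2: m=33, d=25, a=3
  k=3: m=42, d=12, a=7
  k=4: m=42, d=25, a=3
  k=5: m=33, d=39, a=2
  k=6: m=45, d=1, a=90
d=1 and a=2a₀=90 at k=6, so the next step gives (m, d) = (45, 39) again — its k=1 value — and the period has length 6.

[45; 2, 3, 7, 3, 2, 90]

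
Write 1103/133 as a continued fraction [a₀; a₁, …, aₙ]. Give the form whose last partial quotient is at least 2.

[8; 3, 2, 2, 3, 2]

1103 = 8×133 + 39
133 = 3×39 + 16
39 = 2×16 + 7
16 = 2×7 + 2
7 = 3×2 + 1
2 = 2×1 + 0  (stop)
So 1103/133 = [8; 3, 2, 2, 3, 2].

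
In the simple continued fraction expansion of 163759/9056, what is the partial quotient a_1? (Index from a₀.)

163759 = 18·9056 + 751   →  a_0 = 18
9056 = 12·751 + 44   →  a_1 = 12

12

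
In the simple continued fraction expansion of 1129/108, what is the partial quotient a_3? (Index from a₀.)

1129 = 10·108 + 49   →  a_0 = 10
108 = 2·49 + 10   →  a_1 = 2
49 = 4·10 + 9   →  a_2 = 4
10 = 1·9 + 1   →  a_3 = 1

1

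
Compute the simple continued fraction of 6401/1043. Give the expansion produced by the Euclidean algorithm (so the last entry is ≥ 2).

[6; 7, 3, 2, 2, 8]

6401 = 6·1043 + 143
1043 = 7·143 + 42
143 = 3·42 + 17
42 = 2·17 + 8
17 = 2·8 + 1
8 = 8·1 + 0  (stop)
So 6401/1043 = [6; 7, 3, 2, 2, 8].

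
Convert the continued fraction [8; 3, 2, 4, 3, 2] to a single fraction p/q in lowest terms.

1915/231

Using pₖ = aₖpₖ₋₁ + pₖ₋₂ and qₖ = aₖqₖ₋₁ + qₖ₋₂:
  k=0: a=8, p=8, q=1
  k=1: a=3, p=25, q=3
  k=2: a=2, p=58, q=7
  k=3: a=4, p=257, q=31
  k=4: a=3, p=829, q=100
  k=5: a=2, p=1915, q=231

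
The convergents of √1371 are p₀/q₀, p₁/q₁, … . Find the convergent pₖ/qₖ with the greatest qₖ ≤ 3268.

√1371 = [37; 37, 74, …] (period length 2).
Convergents:
  p_0/q_0 = 37/1
  p_1/q_1 = 1370/37
  p_2/q_2 = 101417/2739
  p_3/q_3 = 3753799/101380
q_2 = 2739 ≤ 3268 < 101380 = q_3, so the answer is 101417/2739.

101417/2739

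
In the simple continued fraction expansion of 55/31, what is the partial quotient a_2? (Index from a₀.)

3

55 = 1·31 + 24   →  a_0 = 1
31 = 1·24 + 7   →  a_1 = 1
24 = 3·7 + 3   →  a_2 = 3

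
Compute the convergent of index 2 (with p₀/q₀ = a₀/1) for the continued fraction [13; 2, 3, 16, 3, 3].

94/7

Using pₖ = aₖpₖ₋₁ + pₖ₋₂, qₖ = aₖqₖ₋₁ + qₖ₋₂ (with p₋₁=1, p₋₂=0, q₋₁=0, q₋₂=1):
  k=0: a=13, p=13, q=1
  k=1: a=2, p=27, q=2
  k=2: a=3, p=94, q=7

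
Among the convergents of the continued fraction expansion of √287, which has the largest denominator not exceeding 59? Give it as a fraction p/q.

288/17

√287 = [16; 1, 15, 1, 32, …] (period length 4).
Convergents:
  p_0/q_0 = 16/1
  p_1/q_1 = 17/1
  p_2/q_2 = 271/16
  p_3/q_3 = 288/17
  p_4/q_4 = 9487/560
q_3 = 17 ≤ 59 < 560 = q_4, so the answer is 288/17.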